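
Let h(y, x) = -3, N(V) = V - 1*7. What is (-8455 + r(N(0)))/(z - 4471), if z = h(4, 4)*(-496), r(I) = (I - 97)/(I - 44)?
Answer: 431101/152133 ≈ 2.8337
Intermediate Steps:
N(V) = -7 + V (N(V) = V - 7 = -7 + V)
r(I) = (-97 + I)/(-44 + I)
z = 1488 (z = -3*(-496) = 1488)
(-8455 + r(N(0)))/(z - 4471) = (-8455 + (-97 + (-7 + 0))/(-44 + (-7 + 0)))/(1488 - 4471) = (-8455 + (-97 - 7)/(-44 - 7))/(-2983) = (-8455 - 104/(-51))*(-1/2983) = (-8455 - 1/51*(-104))*(-1/2983) = (-8455 + 104/51)*(-1/2983) = -431101/51*(-1/2983) = 431101/152133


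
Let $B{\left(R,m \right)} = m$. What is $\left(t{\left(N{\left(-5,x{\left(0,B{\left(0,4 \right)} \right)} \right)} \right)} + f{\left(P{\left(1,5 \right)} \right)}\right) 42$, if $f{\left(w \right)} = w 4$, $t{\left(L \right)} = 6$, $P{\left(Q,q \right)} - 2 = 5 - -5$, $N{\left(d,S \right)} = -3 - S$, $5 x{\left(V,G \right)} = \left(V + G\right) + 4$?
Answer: $2268$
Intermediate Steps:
$x{\left(V,G \right)} = \frac{4}{5} + \frac{G}{5} + \frac{V}{5}$ ($x{\left(V,G \right)} = \frac{\left(V + G\right) + 4}{5} = \frac{\left(G + V\right) + 4}{5} = \frac{4 + G + V}{5} = \frac{4}{5} + \frac{G}{5} + \frac{V}{5}$)
$P{\left(Q,q \right)} = 12$ ($P{\left(Q,q \right)} = 2 + \left(5 - -5\right) = 2 + \left(5 + 5\right) = 2 + 10 = 12$)
$f{\left(w \right)} = 4 w$
$\left(t{\left(N{\left(-5,x{\left(0,B{\left(0,4 \right)} \right)} \right)} \right)} + f{\left(P{\left(1,5 \right)} \right)}\right) 42 = \left(6 + 4 \cdot 12\right) 42 = \left(6 + 48\right) 42 = 54 \cdot 42 = 2268$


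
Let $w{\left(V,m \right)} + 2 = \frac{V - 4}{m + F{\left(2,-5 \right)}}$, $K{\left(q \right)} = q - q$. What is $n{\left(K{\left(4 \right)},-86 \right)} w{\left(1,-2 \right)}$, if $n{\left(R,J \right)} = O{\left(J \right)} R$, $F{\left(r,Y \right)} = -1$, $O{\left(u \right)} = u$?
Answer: $0$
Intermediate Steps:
$K{\left(q \right)} = 0$
$w{\left(V,m \right)} = -2 + \frac{-4 + V}{-1 + m}$ ($w{\left(V,m \right)} = -2 + \frac{V - 4}{m - 1} = -2 + \frac{-4 + V}{-1 + m}$)
$n{\left(R,J \right)} = J R$
$n{\left(K{\left(4 \right)},-86 \right)} w{\left(1,-2 \right)} = \left(-86\right) 0 \frac{-2 + 1 - -4}{-1 - 2} = 0 \frac{-2 + 1 + 4}{-3} = 0 \left(\left(- \frac{1}{3}\right) 3\right) = 0 \left(-1\right) = 0$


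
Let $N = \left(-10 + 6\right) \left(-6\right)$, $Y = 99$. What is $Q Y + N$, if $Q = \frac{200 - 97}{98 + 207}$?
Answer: $\frac{17517}{305} \approx 57.433$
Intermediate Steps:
$Q = \frac{103}{305} \approx 0.33771$
$N = 24$ ($N = \left(-4\right) \left(-6\right) = 24$)
$Q Y + N = \frac{103}{305} \cdot 99 + 24 = \frac{10197}{305} + 24 = \frac{17517}{305}$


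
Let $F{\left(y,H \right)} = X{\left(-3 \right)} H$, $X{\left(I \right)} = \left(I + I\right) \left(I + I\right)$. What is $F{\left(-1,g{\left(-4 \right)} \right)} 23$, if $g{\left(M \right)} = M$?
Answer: $-3312$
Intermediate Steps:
$X{\left(I \right)} = 4 I^{2}$ ($X{\left(I \right)} = 2 I 2 I = 4 I^{2}$)
$F{\left(y,H \right)} = 36 H$ ($F{\left(y,H \right)} = 4 \left(-3\right)^{2} H = 4 \cdot 9 H = 36 H$)
$F{\left(-1,g{\left(-4 \right)} \right)} 23 = 36 \left(-4\right) 23 = \left(-144\right) 23 = -3312$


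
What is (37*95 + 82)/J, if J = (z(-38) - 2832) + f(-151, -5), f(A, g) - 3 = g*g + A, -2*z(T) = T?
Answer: -3597/2936 ≈ -1.2251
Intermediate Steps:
z(T) = -T/2
f(A, g) = 3 + A + g² (f(A, g) = 3 + (g*g + A) = 3 + (g² + A) = 3 + (A + g²) = 3 + A + g²)
J = -2936 (J = (-½*(-38) - 2832) + (3 - 151 + (-5)²) = (19 - 2832) + (3 - 151 + 25) = -2813 - 123 = -2936)
(37*95 + 82)/J = (37*95 + 82)/(-2936) = (3515 + 82)*(-1/2936) = 3597*(-1/2936) = -3597/2936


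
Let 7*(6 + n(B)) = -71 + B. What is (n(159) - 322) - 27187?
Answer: -192517/7 ≈ -27502.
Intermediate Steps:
n(B) = -113/7 + B/7 (n(B) = -6 + (-71 + B)/7 = -6 + (-71/7 + B/7) = -113/7 + B/7)
(n(159) - 322) - 27187 = ((-113/7 + (1/7)*159) - 322) - 27187 = ((-113/7 + 159/7) - 322) - 27187 = (46/7 - 322) - 27187 = -2208/7 - 27187 = -192517/7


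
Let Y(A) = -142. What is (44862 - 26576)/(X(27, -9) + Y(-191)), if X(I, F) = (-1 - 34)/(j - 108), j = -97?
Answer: -749726/5815 ≈ -128.93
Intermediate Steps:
X(I, F) = 7/41 (X(I, F) = (-1 - 34)/(-97 - 108) = -35/(-205) = -35*(-1/205) = 7/41)
(44862 - 26576)/(X(27, -9) + Y(-191)) = (44862 - 26576)/(7/41 - 142) = 18286/(-5815/41) = 18286*(-41/5815) = -749726/5815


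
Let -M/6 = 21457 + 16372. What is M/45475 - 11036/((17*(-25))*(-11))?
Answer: -3677566/500225 ≈ -7.3518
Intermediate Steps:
M = -226974 (M = -6*(21457 + 16372) = -6*37829 = -226974)
M/45475 - 11036/((17*(-25))*(-11)) = -226974/45475 - 11036/((17*(-25))*(-11)) = -226974*1/45475 - 11036/((-425*(-11))) = -226974/45475 - 11036/4675 = -3677566/500225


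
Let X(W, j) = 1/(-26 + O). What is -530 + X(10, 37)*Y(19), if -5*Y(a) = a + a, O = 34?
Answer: -10619/20 ≈ -530.95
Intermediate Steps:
Y(a) = -2*a/5 (Y(a) = -(a + a)/5 = -2*a/5)
X(W, j) = ⅛ (X(W, j) = 1/(-26 + 34) = 1/8 = ⅛)
-530 + X(10, 37)*Y(19) = -530 + (-⅖*19)/8 = -530 + (⅛)*(-38/5) = -530 - 19/20 = -10619/20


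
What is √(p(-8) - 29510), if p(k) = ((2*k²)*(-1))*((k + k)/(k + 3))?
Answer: 3*I*√83110/5 ≈ 172.97*I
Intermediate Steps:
p(k) = -4*k³/(3 + k) (p(k) = (-2*k²)*((2*k)/(3 + k)) = (-2*k²)*(2*k/(3 + k)) = -4*k³/(3 + k))
√(p(-8) - 29510) = √(-4*(-8)³/(3 - 8) - 29510) = √(-4*(-512)/(-5) - 29510) = √(-4*(-512)*(-⅕) - 29510) = √(-2048/5 - 29510) = √(-149598/5) = 3*I*√83110/5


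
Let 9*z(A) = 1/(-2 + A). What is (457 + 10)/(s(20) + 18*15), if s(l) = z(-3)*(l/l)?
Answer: 21015/12149 ≈ 1.7298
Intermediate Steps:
z(A) = 1/(9*(-2 + A))
s(l) = -1/45 (s(l) = (1/(9*(-2 - 3)))*(l/l) = ((1/9)/(-5))*1 = ((1/9)*(-1/5))*1 = -1/45*1 = -1/45)
(457 + 10)/(s(20) + 18*15) = (457 + 10)/(-1/45 + 18*15) = 467/(-1/45 + 270) = 467/(12149/45) = 467*(45/12149) = 21015/12149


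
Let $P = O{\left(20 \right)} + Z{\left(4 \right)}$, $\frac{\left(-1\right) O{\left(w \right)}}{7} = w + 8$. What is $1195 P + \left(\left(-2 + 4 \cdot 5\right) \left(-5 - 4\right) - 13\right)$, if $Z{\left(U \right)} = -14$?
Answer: $-251125$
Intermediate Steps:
$O{\left(w \right)} = -56 - 7 w$ ($O{\left(w \right)} = - 7 \left(w + 8\right) = - 7 \left(8 + w\right) = -56 - 7 w$)
$P = -210$ ($P = \left(-56 - 140\right) - 14 = -196 - 14 = -210$)
$1195 P + \left(\left(-2 + 4 \cdot 5\right) \left(-5 - 4\right) - 13\right) = 1195 \left(-210\right) + \left(\left(-2 + 4 \cdot 5\right) \left(-5 - 4\right) - 13\right) = -250950 + \left(\left(-2 + 20\right) \left(-5 - 4\right) - 13\right) = -250950 + \left(18 \left(-9\right) - 13\right) = -250950 - 175 = -251125$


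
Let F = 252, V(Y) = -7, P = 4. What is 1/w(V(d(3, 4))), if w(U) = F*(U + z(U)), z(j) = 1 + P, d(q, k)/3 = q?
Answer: -1/504 ≈ -0.0019841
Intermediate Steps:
d(q, k) = 3*q
z(j) = 5 (z(j) = 1 + 4 = 5)
w(U) = 1260 + 252*U (w(U) = 252*(U + 5) = 252*(5 + U) = 1260 + 252*U)
1/w(V(d(3, 4))) = 1/(1260 + 252*(-7)) = 1/(1260 - 1764) = 1/(-504) = -1/504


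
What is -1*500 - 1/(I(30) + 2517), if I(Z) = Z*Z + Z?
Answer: -1723501/3447 ≈ -500.00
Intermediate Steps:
I(Z) = Z + Z**2 (I(Z) = Z**2 + Z = Z + Z**2)
-1*500 - 1/(I(30) + 2517) = -1*500 - 1/(30*(1 + 30) + 2517) = -500 - 1/(30*31 + 2517) = -500 - 1/(930 + 2517) = -500 - 1/3447 = -1723501/3447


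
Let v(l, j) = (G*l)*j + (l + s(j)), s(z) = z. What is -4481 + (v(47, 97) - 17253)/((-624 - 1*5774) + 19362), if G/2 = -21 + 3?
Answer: -58272917/12964 ≈ -4495.0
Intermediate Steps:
G = -36 (G = 2*(-21 + 3) = 2*(-18) = -36)
v(l, j) = j + l - 36*j*l (v(l, j) = (-36*l)*j + (l + j) = -36*j*l + (j + l) = j + l - 36*j*l)
-4481 + (v(47, 97) - 17253)/((-624 - 1*5774) + 19362) = -4481 + ((97 + 47 - 36*97*47) - 17253)/((-624 - 1*5774) + 19362) = -4481 + ((97 + 47 - 164124) - 17253)/((-624 - 5774) + 19362) = -4481 + (-163980 - 17253)/(-6398 + 19362) = -4481 - 181233/12964 = -58272917/12964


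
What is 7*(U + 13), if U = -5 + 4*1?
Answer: 84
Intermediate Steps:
U = -1 (U = -5 + 4 = -1)
7*(U + 13) = 7*(-1 + 13) = 7*12 = 84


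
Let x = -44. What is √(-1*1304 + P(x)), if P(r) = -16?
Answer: 2*I*√330 ≈ 36.332*I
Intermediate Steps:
√(-1*1304 + P(x)) = √(-1*1304 - 16) = √(-1304 - 16) = √(-1320) = 2*I*√330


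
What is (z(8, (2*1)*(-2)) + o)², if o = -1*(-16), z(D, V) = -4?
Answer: 144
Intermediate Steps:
o = 16
(z(8, (2*1)*(-2)) + o)² = (-4 + 16)² = 12² = 144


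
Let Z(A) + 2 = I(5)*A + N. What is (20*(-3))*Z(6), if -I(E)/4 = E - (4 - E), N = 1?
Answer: 8700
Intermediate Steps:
I(E) = 16 - 8*E (I(E) = -4*(E - (4 - E)) = -4*(E + (-4 + E)) = -4*(-4 + 2*E) = 16 - 8*E)
Z(A) = -1 - 24*A (Z(A) = -2 + ((16 - 8*5)*A + 1) = -2 + ((16 - 40)*A + 1) = -2 + (-24*A + 1) = -2 + (1 - 24*A) = -1 - 24*A)
(20*(-3))*Z(6) = (20*(-3))*(-1 - 24*6) = -60*(-1 - 144) = -60*(-145) = 8700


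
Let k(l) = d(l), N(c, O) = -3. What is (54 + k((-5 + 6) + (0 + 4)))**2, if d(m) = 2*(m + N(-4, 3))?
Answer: 3364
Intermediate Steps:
d(m) = -6 + 2*m (d(m) = 2*(m - 3) = 2*(-3 + m) = -6 + 2*m)
k(l) = -6 + 2*l
(54 + k((-5 + 6) + (0 + 4)))**2 = (54 + (-6 + 2*((-5 + 6) + (0 + 4))))**2 = (54 + (-6 + 2*(1 + 4)))**2 = (54 + (-6 + 2*5))**2 = (54 + (-6 + 10))**2 = (54 + 4)**2 = 58**2 = 3364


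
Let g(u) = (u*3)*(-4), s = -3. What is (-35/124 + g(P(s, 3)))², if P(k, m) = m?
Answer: 20241001/15376 ≈ 1316.4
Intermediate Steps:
g(u) = -12*u (g(u) = (3*u)*(-4) = -12*u)
(-35/124 + g(P(s, 3)))² = (-35/124 - 12*3)² = (-35*1/124 - 36)² = (-35/124 - 36)² = (-4499/124)² = 20241001/15376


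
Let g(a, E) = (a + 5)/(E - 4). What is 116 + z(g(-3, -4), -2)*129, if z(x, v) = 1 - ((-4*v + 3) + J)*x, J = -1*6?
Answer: 1625/4 ≈ 406.25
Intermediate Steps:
J = -6
g(a, E) = (5 + a)/(-4 + E)
z(x, v) = 1 - x*(-3 - 4*v) (z(x, v) = 1 - ((-4*v + 3) - 6)*x = 1 - ((3 - 4*v) - 6)*x = 1 - (-3 - 4*v)*x = 1 - x*(-3 - 4*v))
116 + z(g(-3, -4), -2)*129 = 116 + (1 + 3*((5 - 3)/(-4 - 4)) + 4*(-2)*((5 - 3)/(-4 - 4)))*129 = 116 + (1 + 3*(2/(-8)) + 4*(-2)*(2/(-8)))*129 = 116 + (1 + 3*(-1/8*2) + 4*(-2)*(-1/8*2))*129 = 116 + (1 + 3*(-1/4) + 4*(-2)*(-1/4))*129 = 116 + (1 - 3/4 + 2)*129 = 116 + (9/4)*129 = 116 + 1161/4 = 1625/4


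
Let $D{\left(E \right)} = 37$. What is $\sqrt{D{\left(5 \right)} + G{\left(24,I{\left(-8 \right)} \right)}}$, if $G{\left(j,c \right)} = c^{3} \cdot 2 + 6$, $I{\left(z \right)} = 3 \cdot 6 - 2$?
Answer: $3 \sqrt{915} \approx 90.747$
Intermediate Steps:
$I{\left(z \right)} = 16$ ($I{\left(z \right)} = 18 - 2 = 16$)
$G{\left(j,c \right)} = 6 + 2 c^{3}$ ($G{\left(j,c \right)} = 2 c^{3} + 6 = 6 + 2 c^{3}$)
$\sqrt{D{\left(5 \right)} + G{\left(24,I{\left(-8 \right)} \right)}} = \sqrt{37 + \left(6 + 2 \cdot 16^{3}\right)} = \sqrt{37 + \left(6 + 2 \cdot 4096\right)} = \sqrt{37 + \left(6 + 8192\right)} = \sqrt{37 + 8198} = \sqrt{8235} = 3 \sqrt{915}$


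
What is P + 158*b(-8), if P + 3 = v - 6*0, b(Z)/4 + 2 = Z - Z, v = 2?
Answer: -1265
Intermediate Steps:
b(Z) = -8 (b(Z) = -8 + 4*(Z - Z) = -8 + 4*0 = -8 + 0 = -8)
P = -1 (P = -3 + (2 - 6*0) = -3 + (2 + 0) = -3 + 2 = -1)
P + 158*b(-8) = -1 + 158*(-8) = -1 - 1264 = -1265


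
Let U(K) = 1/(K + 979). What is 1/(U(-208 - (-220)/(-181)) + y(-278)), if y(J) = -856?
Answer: -139331/119267155 ≈ -0.0011682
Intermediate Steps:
U(K) = 1/(979 + K)
1/(U(-208 - (-220)/(-181)) + y(-278)) = 1/(1/(979 + (-208 - (-220)/(-181))) - 856) = 1/(1/(979 + (-208 - (-220)*(-1)/181)) - 856) = 1/(1/(979 + (-208 - 1*220/181)) - 856) = 1/(1/(979 + (-208 - 220/181)) - 856) = 1/(1/(979 - 37868/181) - 856) = 1/(1/(139331/181) - 856) = 1/(181/139331 - 856) = 1/(-119267155/139331) = -139331/119267155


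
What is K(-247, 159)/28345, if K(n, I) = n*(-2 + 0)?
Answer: 494/28345 ≈ 0.017428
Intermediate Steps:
K(n, I) = -2*n (K(n, I) = n*(-2) = -2*n)
K(-247, 159)/28345 = -2*(-247)/28345 = 494*(1/28345) = 494/28345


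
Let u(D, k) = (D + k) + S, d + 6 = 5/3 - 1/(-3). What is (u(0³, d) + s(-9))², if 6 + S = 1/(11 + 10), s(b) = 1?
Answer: 35344/441 ≈ 80.145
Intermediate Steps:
S = -125/21 (S = -6 + 1/(11 + 10) = -6 + 1/21 = -125/21 ≈ -5.9524)
d = -4 (d = -6 + (5/3 - 1/(-3)) = -6 + (5*(⅓) - 1*(-⅓)) = -6 + (5/3 + ⅓) = -6 + 2 = -4)
u(D, k) = -125/21 + D + k (u(D, k) = (D + k) - 125/21 = -125/21 + D + k)
(u(0³, d) + s(-9))² = ((-125/21 + 0³ - 4) + 1)² = ((-125/21 + 0 - 4) + 1)² = (-209/21 + 1)² = (-188/21)² = 35344/441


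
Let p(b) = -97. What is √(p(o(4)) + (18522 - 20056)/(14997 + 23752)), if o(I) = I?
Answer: I*√145703486063/38749 ≈ 9.8509*I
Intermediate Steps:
√(p(o(4)) + (18522 - 20056)/(14997 + 23752)) = √(-97 + (18522 - 20056)/(14997 + 23752)) = √(-97 - 1534/38749) = √(-3760187/38749) = I*√145703486063/38749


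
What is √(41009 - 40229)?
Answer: 2*√195 ≈ 27.928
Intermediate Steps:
√(41009 - 40229) = √780 = 2*√195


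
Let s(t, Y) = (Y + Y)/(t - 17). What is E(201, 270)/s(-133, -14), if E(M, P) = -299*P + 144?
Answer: -3021975/7 ≈ -4.3171e+5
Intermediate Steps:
s(t, Y) = 2*Y/(-17 + t) (s(t, Y) = (2*Y)/(-17 + t) = 2*Y/(-17 + t))
E(M, P) = 144 - 299*P
E(201, 270)/s(-133, -14) = (144 - 299*270)/((2*(-14)/(-17 - 133))) = (144 - 80730)/((2*(-14)/(-150))) = -80586/(2*(-14)*(-1/150)) = -80586/14/75 = -80586*75/14 = -3021975/7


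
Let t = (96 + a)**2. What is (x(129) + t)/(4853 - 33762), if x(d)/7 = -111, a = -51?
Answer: -1248/28909 ≈ -0.043170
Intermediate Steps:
x(d) = -777 (x(d) = 7*(-111) = -777)
t = 2025 (t = (96 - 51)**2 = 45**2 = 2025)
(x(129) + t)/(4853 - 33762) = (-777 + 2025)/(4853 - 33762) = 1248/(-28909) = 1248*(-1/28909) = -1248/28909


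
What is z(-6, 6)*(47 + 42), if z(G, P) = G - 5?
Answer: -979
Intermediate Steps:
z(G, P) = -5 + G
z(-6, 6)*(47 + 42) = (-5 - 6)*(47 + 42) = -11*89 = -979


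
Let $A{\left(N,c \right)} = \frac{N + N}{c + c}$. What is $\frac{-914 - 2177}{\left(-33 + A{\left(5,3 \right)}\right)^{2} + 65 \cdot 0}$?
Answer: $- \frac{27819}{8836} \approx -3.1484$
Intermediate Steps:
$A{\left(N,c \right)} = \frac{N}{c}$ ($A{\left(N,c \right)} = \frac{2 N}{2 c} = 2 N \frac{1}{2 c} = \frac{N}{c}$)
$\frac{-914 - 2177}{\left(-33 + A{\left(5,3 \right)}\right)^{2} + 65 \cdot 0} = \frac{-914 - 2177}{\left(-33 + \frac{5}{3}\right)^{2} + 65 \cdot 0} = - \frac{3091}{\left(-33 + 5 \cdot \frac{1}{3}\right)^{2} + 0} = - \frac{3091}{\left(-33 + \frac{5}{3}\right)^{2} + 0} = - \frac{3091}{\left(- \frac{94}{3}\right)^{2} + 0} = - \frac{3091}{\frac{8836}{9} + 0} = - \frac{3091}{\frac{8836}{9}} = \left(-3091\right) \frac{9}{8836} = - \frac{27819}{8836}$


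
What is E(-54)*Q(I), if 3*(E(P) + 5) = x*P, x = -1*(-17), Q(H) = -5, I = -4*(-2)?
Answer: 1555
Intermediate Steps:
I = 8
x = 17
E(P) = -5 + 17*P/3 (E(P) = -5 + (17*P)/3 = -5 + 17*P/3)
E(-54)*Q(I) = (-5 + (17/3)*(-54))*(-5) = (-5 - 306)*(-5) = -311*(-5) = 1555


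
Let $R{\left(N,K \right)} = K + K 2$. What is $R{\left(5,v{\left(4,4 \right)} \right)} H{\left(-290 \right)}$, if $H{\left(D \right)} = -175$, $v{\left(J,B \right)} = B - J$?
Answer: $0$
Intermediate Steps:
$R{\left(N,K \right)} = 3 K$ ($R{\left(N,K \right)} = K + 2 K = 3 K$)
$R{\left(5,v{\left(4,4 \right)} \right)} H{\left(-290 \right)} = 3 \left(4 - 4\right) \left(-175\right) = 3 \cdot 0 \left(-175\right) = 0 \left(-175\right) = 0$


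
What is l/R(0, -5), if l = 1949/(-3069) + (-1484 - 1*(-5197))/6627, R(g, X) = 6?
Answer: -5393/432729 ≈ -0.012463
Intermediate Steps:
l = -10786/144243 (l = 1949*(-1/3069) + (-1484 + 5197)*(1/6627) = -1949/3069 + 3713*(1/6627) = -1949/3069 + 79/141 = -10786/144243 ≈ -0.074777)
l/R(0, -5) = -10786/144243/6 = -10786/144243*⅙ = -5393/432729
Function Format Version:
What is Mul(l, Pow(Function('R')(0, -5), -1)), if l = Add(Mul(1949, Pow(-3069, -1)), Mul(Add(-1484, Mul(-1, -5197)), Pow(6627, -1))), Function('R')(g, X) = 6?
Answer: Rational(-5393, 432729) ≈ -0.012463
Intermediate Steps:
l = Rational(-10786, 144243) (l = Add(Mul(1949, Rational(-1, 3069)), Mul(Add(-1484, 5197), Rational(1, 6627))) = Add(Rational(-1949, 3069), Mul(3713, Rational(1, 6627))) = Add(Rational(-1949, 3069), Rational(79, 141)) = Rational(-10786, 144243) ≈ -0.074777)
Mul(l, Pow(Function('R')(0, -5), -1)) = Mul(Rational(-10786, 144243), Pow(6, -1)) = Mul(Rational(-10786, 144243), Rational(1, 6)) = Rational(-5393, 432729)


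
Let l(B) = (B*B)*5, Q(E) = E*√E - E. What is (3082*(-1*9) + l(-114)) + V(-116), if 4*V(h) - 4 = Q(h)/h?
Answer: 148971/4 + I*√29/2 ≈ 37243.0 + 2.6926*I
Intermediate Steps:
Q(E) = E^(3/2) - E
l(B) = 5*B² (l(B) = B²*5 = 5*B²)
V(h) = 1 + (h^(3/2) - h)/(4*h) (V(h) = 1 + ((h^(3/2) - h)/h)/4 = 1 + (h^(3/2) - h)/(4*h))
(3082*(-1*9) + l(-114)) + V(-116) = (3082*(-1*9) + 5*(-114)²) + (¾ + √(-116)/4) = (3082*(-9) + 5*12996) + (¾ + (2*I*√29)/4) = (-27738 + 64980) + (¾ + I*√29/2) = 37242 + (¾ + I*√29/2) = 148971/4 + I*√29/2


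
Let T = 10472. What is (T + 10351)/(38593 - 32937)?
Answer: 20823/5656 ≈ 3.6816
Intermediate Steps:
(T + 10351)/(38593 - 32937) = (10472 + 10351)/(38593 - 32937) = 20823/5656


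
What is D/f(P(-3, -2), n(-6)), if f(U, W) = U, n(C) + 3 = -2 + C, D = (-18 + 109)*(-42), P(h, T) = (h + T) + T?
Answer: 546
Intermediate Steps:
P(h, T) = h + 2*T (P(h, T) = (T + h) + T = h + 2*T)
D = -3822 (D = 91*(-42) = -3822)
n(C) = -5 + C (n(C) = -3 + (-2 + C) = -5 + C)
D/f(P(-3, -2), n(-6)) = -3822/(-3 + 2*(-2)) = -3822/(-3 - 4) = -3822/(-7) = -3822*(-⅐) = 546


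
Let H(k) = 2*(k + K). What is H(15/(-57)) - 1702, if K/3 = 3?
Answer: -32006/19 ≈ -1684.5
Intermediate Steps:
K = 9 (K = 3*3 = 9)
H(k) = 18 + 2*k (H(k) = 2*(k + 9) = 2*(9 + k) = 18 + 2*k)
H(15/(-57)) - 1702 = (18 + 2*(15/(-57))) - 1702 = (18 + 2*(15*(-1/57))) - 1702 = (18 + 2*(-5/19)) - 1702 = (18 - 10/19) - 1702 = 332/19 - 1702 = -32006/19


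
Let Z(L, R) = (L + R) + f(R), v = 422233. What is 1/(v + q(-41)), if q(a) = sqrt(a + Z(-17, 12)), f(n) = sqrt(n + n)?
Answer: 1/(422233 + I*sqrt(46 - 2*sqrt(6))) ≈ 2.3684e-6 - 4.0e-11*I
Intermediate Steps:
f(n) = sqrt(2)*sqrt(n) (f(n) = sqrt(2*n) = sqrt(2)*sqrt(n))
Z(L, R) = L + R + sqrt(2)*sqrt(R) (Z(L, R) = (L + R) + sqrt(2)*sqrt(R) = L + R + sqrt(2)*sqrt(R))
q(a) = sqrt(-5 + a + 2*sqrt(6)) (q(a) = sqrt(a + (-17 + 12 + sqrt(2)*sqrt(12))) = sqrt(a + (-17 + 12 + sqrt(2)*(2*sqrt(3)))) = sqrt(a + (-17 + 12 + 2*sqrt(6))) = sqrt(a + (-5 + 2*sqrt(6))) = sqrt(-5 + a + 2*sqrt(6)))
1/(v + q(-41)) = 1/(422233 + sqrt(-5 - 41 + 2*sqrt(6))) = 1/(422233 + sqrt(-46 + 2*sqrt(6)))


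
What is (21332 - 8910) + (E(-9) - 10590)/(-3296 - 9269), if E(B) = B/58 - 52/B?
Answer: 16296110701/1311786 ≈ 12423.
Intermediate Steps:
E(B) = -52/B + B/58 (E(B) = B*(1/58) - 52/B = B/58 - 52/B = -52/B + B/58)
(21332 - 8910) + (E(-9) - 10590)/(-3296 - 9269) = (21332 - 8910) + ((-52/(-9) + (1/58)*(-9)) - 10590)/(-3296 - 9269) = 12422 + ((-52*(-⅑) - 9/58) - 10590)/(-12565) = 12422 + ((52/9 - 9/58) - 10590)*(-1/12565) = 12422 + (2935/522 - 10590)*(-1/12565) = 12422 - 5525045/522*(-1/12565) = 12422 + 1105009/1311786 = 16296110701/1311786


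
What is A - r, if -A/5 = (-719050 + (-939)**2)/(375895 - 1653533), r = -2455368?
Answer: 3137072274139/1277638 ≈ 2.4554e+6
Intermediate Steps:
A = 813355/1277638 (A = -5*(-719050 + (-939)**2)/(375895 - 1653533) = -5*(-719050 + 881721)/(-1277638) = -813355*(-1)/1277638 = -5*(-162671/1277638) = 813355/1277638 ≈ 0.63661)
A - r = 813355/1277638 - 1*(-2455368) = 813355/1277638 + 2455368 = 3137072274139/1277638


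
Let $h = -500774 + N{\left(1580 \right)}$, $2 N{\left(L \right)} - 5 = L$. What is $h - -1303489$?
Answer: $\frac{1607015}{2} \approx 8.0351 \cdot 10^{5}$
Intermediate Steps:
$N{\left(L \right)} = \frac{5}{2} + \frac{L}{2}$
$h = - \frac{999963}{2}$ ($h = -500774 + \left(\frac{5}{2} + \frac{1}{2} \cdot 1580\right) = -500774 + \left(\frac{5}{2} + 790\right) = -500774 + \frac{1585}{2} = - \frac{999963}{2} \approx -4.9998 \cdot 10^{5}$)
$h - -1303489 = - \frac{999963}{2} - -1303489 = - \frac{999963}{2} + 1303489 = \frac{1607015}{2}$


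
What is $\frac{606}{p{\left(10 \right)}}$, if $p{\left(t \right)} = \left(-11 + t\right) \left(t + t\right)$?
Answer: $- \frac{303}{10} \approx -30.3$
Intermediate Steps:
$p{\left(t \right)} = 2 t \left(-11 + t\right)$ ($p{\left(t \right)} = \left(-11 + t\right) 2 t = 2 t \left(-11 + t\right)$)
$\frac{606}{p{\left(10 \right)}} = \frac{606}{2 \cdot 10 \left(-11 + 10\right)} = \frac{606}{2 \cdot 10 \left(-1\right)} = \frac{606}{-20} = 606 \left(- \frac{1}{20}\right) = - \frac{303}{10}$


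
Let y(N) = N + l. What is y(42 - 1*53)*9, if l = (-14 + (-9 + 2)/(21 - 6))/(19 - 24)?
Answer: -1824/25 ≈ -72.960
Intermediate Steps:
l = 217/75 (l = (-14 - 7/15)/(-5) = (-14 - 7*1/15)*(-⅕) = (-14 - 7/15)*(-⅕) = -217/15*(-⅕) = 217/75 ≈ 2.8933)
y(N) = 217/75 + N (y(N) = N + 217/75 = 217/75 + N)
y(42 - 1*53)*9 = (217/75 + (42 - 1*53))*9 = (217/75 + (42 - 53))*9 = (217/75 - 11)*9 = -608/75*9 = -1824/25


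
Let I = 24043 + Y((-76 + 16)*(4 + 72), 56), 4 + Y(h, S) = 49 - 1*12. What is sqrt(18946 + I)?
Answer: 7*sqrt(878) ≈ 207.42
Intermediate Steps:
Y(h, S) = 33 (Y(h, S) = -4 + (49 - 1*12) = -4 + (49 - 12) = -4 + 37 = 33)
I = 24076 (I = 24043 + 33 = 24076)
sqrt(18946 + I) = sqrt(18946 + 24076) = sqrt(43022) = 7*sqrt(878)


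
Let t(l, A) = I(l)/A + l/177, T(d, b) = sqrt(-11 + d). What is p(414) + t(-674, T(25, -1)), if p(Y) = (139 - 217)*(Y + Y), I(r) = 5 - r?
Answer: -11432042/177 + 97*sqrt(14)/2 ≈ -64406.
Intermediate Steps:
p(Y) = -156*Y
t(l, A) = l/177 + (5 - l)/A (t(l, A) = (5 - l)/A + l/177 = l/177 + (5 - l)/A)
p(414) + t(-674, T(25, -1)) = -156*414 + (5 - 1*(-674) + (1/177)*sqrt(-11 + 25)*(-674))/(sqrt(-11 + 25)) = -64584 + (5 + 674 + (1/177)*sqrt(14)*(-674))/(sqrt(14)) = -64584 + (sqrt(14)/14)*(5 + 674 - 674*sqrt(14)/177) = -64584 + (sqrt(14)/14)*(679 - 674*sqrt(14)/177) = -64584 + sqrt(14)*(679 - 674*sqrt(14)/177)/14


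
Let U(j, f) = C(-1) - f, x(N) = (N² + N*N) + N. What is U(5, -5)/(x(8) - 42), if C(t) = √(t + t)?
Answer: 5/94 + I*√2/94 ≈ 0.053191 + 0.015045*I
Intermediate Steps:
C(t) = √2*√t (C(t) = √(2*t) = √2*√t)
x(N) = N + 2*N² (x(N) = (N² + N²) + N = 2*N² + N = N + 2*N²)
U(j, f) = -f + I*√2 (U(j, f) = √2*√(-1) - f = √2*I - f = I*√2 - f = -f + I*√2)
U(5, -5)/(x(8) - 42) = (-1*(-5) + I*√2)/(8*(1 + 2*8) - 42) = (5 + I*√2)/(8*(1 + 16) - 42) = (5 + I*√2)/(8*17 - 42) = (5 + I*√2)/(136 - 42) = (5 + I*√2)/94 = 5/94 + I*√2/94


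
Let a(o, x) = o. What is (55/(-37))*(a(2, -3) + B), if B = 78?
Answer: -4400/37 ≈ -118.92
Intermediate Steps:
(55/(-37))*(a(2, -3) + B) = (55/(-37))*(2 + 78) = (55*(-1/37))*80 = -55/37*80 = -4400/37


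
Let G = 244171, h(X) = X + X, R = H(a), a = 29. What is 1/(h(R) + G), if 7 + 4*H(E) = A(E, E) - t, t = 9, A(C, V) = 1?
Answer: 2/488327 ≈ 4.0956e-6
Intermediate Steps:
H(E) = -15/4 (H(E) = -7/4 + (1 - 1*9)/4 = -7/4 + (1 - 9)/4 = -7/4 + (¼)*(-8) = -7/4 - 2 = -15/4)
R = -15/4 ≈ -3.7500
h(X) = 2*X
1/(h(R) + G) = 1/(2*(-15/4) + 244171) = 1/(-15/2 + 244171) = 1/(488327/2) = 2/488327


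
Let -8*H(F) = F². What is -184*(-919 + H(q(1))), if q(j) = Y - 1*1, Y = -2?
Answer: 169303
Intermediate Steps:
q(j) = -3 (q(j) = -2 - 1*1 = -2 - 1 = -3)
H(F) = -F²/8
-184*(-919 + H(q(1))) = -184*(-919 - ⅛*(-3)²) = -184*(-919 - ⅛*9) = -184*(-919 - 9/8) = -184*(-7361/8) = 169303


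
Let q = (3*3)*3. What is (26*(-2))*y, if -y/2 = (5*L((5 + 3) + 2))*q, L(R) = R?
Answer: 140400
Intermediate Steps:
q = 27 (q = 9*3 = 27)
y = -2700 (y = -2*5*((5 + 3) + 2)*27 = -2*5*(8 + 2)*27 = -2*5*10*27 = -100*27 = -2*1350 = -2700)
(26*(-2))*y = (26*(-2))*(-2700) = -52*(-2700) = 140400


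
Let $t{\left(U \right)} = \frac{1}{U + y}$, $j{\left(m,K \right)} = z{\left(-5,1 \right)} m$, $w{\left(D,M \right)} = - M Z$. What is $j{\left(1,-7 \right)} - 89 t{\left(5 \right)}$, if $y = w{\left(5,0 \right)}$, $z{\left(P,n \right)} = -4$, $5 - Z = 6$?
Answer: $- \frac{109}{5} \approx -21.8$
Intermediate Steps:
$Z = -1$ ($Z = 5 - 6 = -1$)
$w{\left(D,M \right)} = M$ ($w{\left(D,M \right)} = - M \left(-1\right) = M$)
$y = 0$
$j{\left(m,K \right)} = - 4 m$
$t{\left(U \right)} = \frac{1}{U}$ ($t{\left(U \right)} = \frac{1}{U + 0} = \frac{1}{U}$)
$j{\left(1,-7 \right)} - 89 t{\left(5 \right)} = \left(-4\right) 1 - \frac{89}{5} = -4 - \frac{89}{5} = - \frac{109}{5}$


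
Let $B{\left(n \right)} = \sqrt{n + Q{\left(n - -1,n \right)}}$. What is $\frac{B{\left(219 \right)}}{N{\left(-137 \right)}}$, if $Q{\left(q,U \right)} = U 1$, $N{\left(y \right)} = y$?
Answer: $- \frac{\sqrt{438}}{137} \approx -0.15276$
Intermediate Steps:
$Q{\left(q,U \right)} = U$
$B{\left(n \right)} = \sqrt{2} \sqrt{n}$ ($B{\left(n \right)} = \sqrt{n + n} = \sqrt{2 n} = \sqrt{2} \sqrt{n}$)
$\frac{B{\left(219 \right)}}{N{\left(-137 \right)}} = \frac{\sqrt{2} \sqrt{219}}{-137} = \sqrt{438} \left(- \frac{1}{137}\right) = - \frac{\sqrt{438}}{137}$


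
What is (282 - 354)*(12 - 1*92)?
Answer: 5760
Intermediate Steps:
(282 - 354)*(12 - 1*92) = -72*(12 - 92) = -72*(-80) = 5760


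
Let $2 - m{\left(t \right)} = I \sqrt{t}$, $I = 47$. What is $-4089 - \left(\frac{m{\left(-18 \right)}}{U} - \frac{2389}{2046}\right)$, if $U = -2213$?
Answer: $- \frac{18508875073}{4527798} - \frac{141 i \sqrt{2}}{2213} \approx -4087.8 - 0.090106 i$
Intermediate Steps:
$m{\left(t \right)} = 2 - 47 \sqrt{t}$
$-4089 - \left(\frac{m{\left(-18 \right)}}{U} - \frac{2389}{2046}\right) = -4089 - \left(\frac{2 - 47 \sqrt{-18}}{-2213} - \frac{2389}{2046}\right) = -4089 - \left(\left(2 - 47 \cdot 3 i \sqrt{2}\right) \left(- \frac{1}{2213}\right) - \frac{2389}{2046}\right) = -4089 - \left(\left(2 - 141 i \sqrt{2}\right) \left(- \frac{1}{2213}\right) - \frac{2389}{2046}\right) = -4089 - \left(\left(- \frac{2}{2213} + \frac{141 i \sqrt{2}}{2213}\right) - \frac{2389}{2046}\right) = -4089 - \left(- \frac{5290949}{4527798} + \frac{141 i \sqrt{2}}{2213}\right) = -4089 + \left(\frac{5290949}{4527798} - \frac{141 i \sqrt{2}}{2213}\right) = - \frac{18508875073}{4527798} - \frac{141 i \sqrt{2}}{2213}$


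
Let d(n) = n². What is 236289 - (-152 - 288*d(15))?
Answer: 301241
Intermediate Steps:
236289 - (-152 - 288*d(15)) = 236289 - (-152 - 288*15²) = 236289 - (-152 - 288*225) = 236289 - (-152 - 64800) = 236289 - 1*(-64952) = 236289 + 64952 = 301241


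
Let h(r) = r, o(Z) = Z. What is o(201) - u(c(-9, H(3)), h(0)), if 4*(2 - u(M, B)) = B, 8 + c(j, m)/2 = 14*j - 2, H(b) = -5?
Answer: 199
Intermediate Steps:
c(j, m) = -20 + 28*j (c(j, m) = -16 + 2*(14*j - 2) = -16 + 2*(-2 + 14*j) = -16 + (-4 + 28*j) = -20 + 28*j)
u(M, B) = 2 - B/4
o(201) - u(c(-9, H(3)), h(0)) = 201 - (2 - ¼*0) = 201 - (2 + 0) = 201 - 1*2 = 201 - 2 = 199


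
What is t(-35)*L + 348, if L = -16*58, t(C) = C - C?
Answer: 348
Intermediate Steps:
t(C) = 0
L = -928
t(-35)*L + 348 = 0*(-928) + 348 = 0 + 348 = 348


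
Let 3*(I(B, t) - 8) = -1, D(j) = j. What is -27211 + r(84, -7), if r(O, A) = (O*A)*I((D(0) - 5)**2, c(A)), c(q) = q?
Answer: -31719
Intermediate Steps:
I(B, t) = 23/3 (I(B, t) = 8 + (1/3)*(-1) = 8 - 1/3 = 23/3)
r(O, A) = 23*A*O/3 (r(O, A) = (O*A)*(23/3) = (A*O)*(23/3) = 23*A*O/3)
-27211 + r(84, -7) = -27211 + (23/3)*(-7)*84 = -27211 - 4508 = -31719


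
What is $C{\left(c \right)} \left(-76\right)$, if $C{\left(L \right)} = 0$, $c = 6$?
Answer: $0$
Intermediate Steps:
$C{\left(c \right)} \left(-76\right) = 0 \left(-76\right) = 0$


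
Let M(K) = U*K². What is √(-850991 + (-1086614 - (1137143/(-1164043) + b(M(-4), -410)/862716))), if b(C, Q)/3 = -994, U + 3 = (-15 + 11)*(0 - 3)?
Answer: I*√54279554962625314896560690758/167373086798 ≈ 1392.0*I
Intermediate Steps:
U = 9 (U = -3 + (-15 + 11)*(0 - 3) = -3 - 4*(-3) = -3 + 12 = 9)
M(K) = 9*K²
b(C, Q) = -2982 (b(C, Q) = 3*(-994) = -2982)
√(-850991 + (-1086614 - (1137143/(-1164043) + b(M(-4), -410)/862716))) = √(-850991 + (-1086614 - (1137143/(-1164043) - 2982/862716))) = √(-850991 + (-1086614 - (1137143*(-1/1164043) - 2982*1/862716))) = √(-850991 + (-1086614 - (-1137143/1164043 - 497/143786))) = √(-850991 + (-1086614 - 1*(-164083772769/167373086798))) = √(-850991 + (-1086614 + 164083772769/167373086798)) = √(-850991 - 181869775254149203/167373086798) = √(-324302765761466021/167373086798) = I*√54279554962625314896560690758/167373086798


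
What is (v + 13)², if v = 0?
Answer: 169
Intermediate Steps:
(v + 13)² = (0 + 13)² = 13² = 169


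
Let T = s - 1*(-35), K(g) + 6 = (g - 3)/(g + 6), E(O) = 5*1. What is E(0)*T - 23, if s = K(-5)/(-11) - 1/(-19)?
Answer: 33153/209 ≈ 158.63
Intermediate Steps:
E(O) = 5
K(g) = -6 + (-3 + g)/(6 + g) (K(g) = -6 + (g - 3)/(g + 6) = -6 + (-3 + g)/(6 + g))
s = 277/209 (s = ((-39 - 5*(-5))/(6 - 5))/(-11) - 1/(-19) = ((-39 + 25)/1)*(-1/11) - 1*(-1/19) = (1*(-14))*(-1/11) + 1/19 = -14*(-1/11) + 1/19 = 14/11 + 1/19 = 277/209 ≈ 1.3254)
T = 7592/209 (T = 277/209 - 1*(-35) = 277/209 + 35 = 7592/209 ≈ 36.325)
E(0)*T - 23 = 5*(7592/209) - 23 = 37960/209 - 23 = 33153/209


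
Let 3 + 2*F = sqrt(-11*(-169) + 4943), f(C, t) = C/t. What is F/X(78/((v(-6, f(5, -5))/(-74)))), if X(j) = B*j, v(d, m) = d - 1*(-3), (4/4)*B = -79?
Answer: 3/303992 - sqrt(6802)/303992 ≈ -0.00026144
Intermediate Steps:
B = -79
v(d, m) = 3 + d (v(d, m) = d + 3 = 3 + d)
X(j) = -79*j
F = -3/2 + sqrt(6802)/2 (F = -3/2 + sqrt(-11*(-169) + 4943)/2 = -3/2 + sqrt(1859 + 4943)/2 = -3/2 + sqrt(6802)/2 ≈ 39.737)
F/X(78/((v(-6, f(5, -5))/(-74)))) = (-3/2 + sqrt(6802)/2)/((-6162/((3 - 6)/(-74)))) = (-3/2 + sqrt(6802)/2)/((-6162/((-3*(-1/74))))) = (-3/2 + sqrt(6802)/2)/((-6162/3/74)) = (-3/2 + sqrt(6802)/2)/((-6162*74/3)) = (-3/2 + sqrt(6802)/2)/((-79*1924)) = (-3/2 + sqrt(6802)/2)/(-151996) = (-3/2 + sqrt(6802)/2)*(-1/151996) = 3/303992 - sqrt(6802)/303992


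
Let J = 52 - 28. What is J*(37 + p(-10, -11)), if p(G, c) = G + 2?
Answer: 696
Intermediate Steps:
p(G, c) = 2 + G
J = 24
J*(37 + p(-10, -11)) = 24*(37 + (2 - 10)) = 24*(37 - 8) = 24*29 = 696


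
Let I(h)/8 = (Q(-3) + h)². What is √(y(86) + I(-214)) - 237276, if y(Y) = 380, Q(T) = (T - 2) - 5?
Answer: -237276 + 2*√100447 ≈ -2.3664e+5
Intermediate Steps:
Q(T) = -7 + T (Q(T) = (-2 + T) - 5 = -7 + T)
I(h) = 8*(-10 + h)² (I(h) = 8*((-7 - 3) + h)² = 8*(-10 + h)²)
√(y(86) + I(-214)) - 237276 = √(380 + 8*(-10 - 214)²) - 237276 = √(380 + 8*(-224)²) - 237276 = √(380 + 8*50176) - 237276 = √(380 + 401408) - 237276 = √401788 - 237276 = 2*√100447 - 237276 = -237276 + 2*√100447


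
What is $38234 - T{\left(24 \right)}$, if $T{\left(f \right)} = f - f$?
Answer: $38234$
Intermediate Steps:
$T{\left(f \right)} = 0$
$38234 - T{\left(24 \right)} = 38234 - 0 = 38234 + 0 = 38234$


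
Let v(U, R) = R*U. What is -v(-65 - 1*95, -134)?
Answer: -21440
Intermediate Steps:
-v(-65 - 1*95, -134) = -(-134)*(-65 - 1*95) = -(-134)*(-65 - 95) = -(-134)*(-160) = -1*21440 = -21440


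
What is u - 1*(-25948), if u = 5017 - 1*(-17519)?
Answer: 48484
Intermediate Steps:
u = 22536 (u = 5017 + 17519 = 22536)
u - 1*(-25948) = 22536 - 1*(-25948) = 22536 + 25948 = 48484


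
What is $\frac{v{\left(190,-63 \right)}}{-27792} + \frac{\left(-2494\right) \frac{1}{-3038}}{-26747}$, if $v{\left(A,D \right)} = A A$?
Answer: $- \frac{366682618481}{282288158964} \approx -1.299$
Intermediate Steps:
$v{\left(A,D \right)} = A^{2}$
$\frac{v{\left(190,-63 \right)}}{-27792} + \frac{\left(-2494\right) \frac{1}{-3038}}{-26747} = \frac{190^{2}}{-27792} + \frac{\left(-2494\right) \frac{1}{-3038}}{-26747} = 36100 \left(- \frac{1}{27792}\right) + \left(-2494\right) \left(- \frac{1}{3038}\right) \left(- \frac{1}{26747}\right) = - \frac{9025}{6948} + \frac{1247}{1519} \left(- \frac{1}{26747}\right) = - \frac{9025}{6948} - \frac{1247}{40628693} = - \frac{366682618481}{282288158964}$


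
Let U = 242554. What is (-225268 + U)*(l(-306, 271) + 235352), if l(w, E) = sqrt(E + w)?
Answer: 4068294672 + 17286*I*sqrt(35) ≈ 4.0683e+9 + 1.0227e+5*I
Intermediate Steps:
(-225268 + U)*(l(-306, 271) + 235352) = (-225268 + 242554)*(sqrt(271 - 306) + 235352) = 17286*(sqrt(-35) + 235352) = 17286*(I*sqrt(35) + 235352) = 17286*(235352 + I*sqrt(35)) = 4068294672 + 17286*I*sqrt(35)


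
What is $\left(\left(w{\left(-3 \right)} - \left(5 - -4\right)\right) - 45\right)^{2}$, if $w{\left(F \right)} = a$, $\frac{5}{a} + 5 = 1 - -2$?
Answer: $\frac{12769}{4} \approx 3192.3$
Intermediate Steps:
$a = - \frac{5}{2}$ ($a = \frac{5}{-5 + \left(1 - -2\right)} = \frac{5}{-5 + \left(1 + 2\right)} = \frac{5}{-5 + 3} = \frac{5}{-2} = 5 \left(- \frac{1}{2}\right) = - \frac{5}{2} \approx -2.5$)
$w{\left(F \right)} = - \frac{5}{2}$
$\left(\left(w{\left(-3 \right)} - \left(5 - -4\right)\right) - 45\right)^{2} = \left(\left(- \frac{5}{2} - \left(5 - -4\right)\right) - 45\right)^{2} = \left(\left(- \frac{5}{2} - \left(5 + 4\right)\right) - 45\right)^{2} = \left(\left(- \frac{5}{2} - 9\right) - 45\right)^{2} = \left(- \frac{23}{2} - 45\right)^{2} = \left(- \frac{113}{2}\right)^{2} = \frac{12769}{4}$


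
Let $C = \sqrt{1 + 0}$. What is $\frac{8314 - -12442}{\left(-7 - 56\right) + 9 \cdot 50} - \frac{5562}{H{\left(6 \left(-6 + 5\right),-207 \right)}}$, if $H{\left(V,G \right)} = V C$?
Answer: $\frac{379505}{387} \approx 980.63$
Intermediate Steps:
$C = 1$ ($C = \sqrt{1} = 1$)
$H{\left(V,G \right)} = V$ ($H{\left(V,G \right)} = V 1 = V$)
$\frac{8314 - -12442}{\left(-7 - 56\right) + 9 \cdot 50} - \frac{5562}{H{\left(6 \left(-6 + 5\right),-207 \right)}} = \frac{8314 - -12442}{\left(-7 - 56\right) + 9 \cdot 50} - \frac{5562}{6 \left(-6 + 5\right)} = \frac{8314 + 12442}{-63 + 450} - \frac{5562}{6 \left(-1\right)} = \frac{20756}{387} - \frac{5562}{-6} = 20756 \cdot \frac{1}{387} - -927 = \frac{20756}{387} + 927 = \frac{379505}{387}$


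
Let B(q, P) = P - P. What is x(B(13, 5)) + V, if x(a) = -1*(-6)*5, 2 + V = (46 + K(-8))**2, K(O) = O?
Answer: 1472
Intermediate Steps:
B(q, P) = 0
V = 1442 (V = -2 + (46 - 8)**2 = -2 + 38**2 = -2 + 1444 = 1442)
x(a) = 30 (x(a) = 6*5 = 30)
x(B(13, 5)) + V = 30 + 1442 = 1472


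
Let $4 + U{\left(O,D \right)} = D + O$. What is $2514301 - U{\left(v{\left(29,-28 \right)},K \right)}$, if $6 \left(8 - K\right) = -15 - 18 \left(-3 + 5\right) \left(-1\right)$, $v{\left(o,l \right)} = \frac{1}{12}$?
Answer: $\frac{30171605}{12} \approx 2.5143 \cdot 10^{6}$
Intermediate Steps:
$v{\left(o,l \right)} = \frac{1}{12}$
$K = \frac{9}{2}$ ($K = 8 - \frac{-15 - 18 \left(-3 + 5\right) \left(-1\right)}{6} = 8 - \frac{-15 - 18 \cdot 2 \left(-1\right)}{6} = 8 - \frac{-15 - -36}{6} = 8 - \frac{-15 + 36}{6} = 8 - \frac{7}{2} = \frac{9}{2} \approx 4.5$)
$U{\left(O,D \right)} = -4 + D + O$ ($U{\left(O,D \right)} = -4 + \left(D + O\right) = -4 + D + O$)
$2514301 - U{\left(v{\left(29,-28 \right)},K \right)} = 2514301 - \left(-4 + \frac{9}{2} + \frac{1}{12}\right) = 2514301 - \frac{7}{12} = \frac{30171605}{12}$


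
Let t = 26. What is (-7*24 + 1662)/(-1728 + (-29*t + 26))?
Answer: -747/1228 ≈ -0.60831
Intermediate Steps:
(-7*24 + 1662)/(-1728 + (-29*t + 26)) = (-7*24 + 1662)/(-1728 + (-29*26 + 26)) = (-168 + 1662)/(-1728 + (-754 + 26)) = 1494/(-1728 - 728) = 1494/(-2456) = 1494*(-1/2456) = -747/1228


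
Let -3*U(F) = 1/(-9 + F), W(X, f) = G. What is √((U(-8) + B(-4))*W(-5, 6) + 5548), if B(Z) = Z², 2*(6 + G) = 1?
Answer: √56804718/102 ≈ 73.891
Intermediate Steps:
G = -11/2 (G = -6 + (½)*1 = -6 + ½ = -11/2 ≈ -5.5000)
W(X, f) = -11/2
U(F) = -1/(3*(-9 + F))
√((U(-8) + B(-4))*W(-5, 6) + 5548) = √((-1/(-27 + 3*(-8)) + (-4)²)*(-11/2) + 5548) = √((-1/(-27 - 24) + 16)*(-11/2) + 5548) = √((-1/(-51) + 16)*(-11/2) + 5548) = √((-1*(-1/51) + 16)*(-11/2) + 5548) = √((1/51 + 16)*(-11/2) + 5548) = √((817/51)*(-11/2) + 5548) = √(-8987/102 + 5548) = √(556909/102) = √56804718/102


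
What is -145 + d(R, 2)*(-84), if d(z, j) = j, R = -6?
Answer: -313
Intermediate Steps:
-145 + d(R, 2)*(-84) = -145 + 2*(-84) = -145 - 168 = -313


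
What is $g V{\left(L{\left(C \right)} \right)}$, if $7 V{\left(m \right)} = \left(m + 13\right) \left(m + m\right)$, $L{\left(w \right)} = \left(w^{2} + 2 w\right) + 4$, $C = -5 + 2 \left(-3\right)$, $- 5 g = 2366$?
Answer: $- \frac{8076848}{5} \approx -1.6154 \cdot 10^{6}$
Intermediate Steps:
$g = - \frac{2366}{5}$ ($g = \left(- \frac{1}{5}\right) 2366 = - \frac{2366}{5} \approx -473.2$)
$C = -11$ ($C = -5 - 6 = -11$)
$L{\left(w \right)} = 4 + w^{2} + 2 w$
$V{\left(m \right)} = \frac{2 m \left(13 + m\right)}{7}$ ($V{\left(m \right)} = \frac{\left(m + 13\right) \left(m + m\right)}{7} = \frac{\left(13 + m\right) 2 m}{7} = \frac{2 m \left(13 + m\right)}{7}$)
$g V{\left(L{\left(C \right)} \right)} = - \frac{2366 \frac{2 \left(4 + \left(-11\right)^{2} + 2 \left(-11\right)\right) \left(13 + \left(4 + \left(-11\right)^{2} + 2 \left(-11\right)\right)\right)}{7}}{5} = - \frac{2366 \frac{2 \left(4 + 121 - 22\right) \left(13 + \left(4 + 121 - 22\right)\right)}{7}}{5} = - \frac{2366 \cdot \frac{2}{7} \cdot 103 \left(13 + 103\right)}{5} = - \frac{2366 \cdot \frac{2}{7} \cdot 103 \cdot 116}{5} = \left(- \frac{2366}{5}\right) \frac{23896}{7} = - \frac{8076848}{5}$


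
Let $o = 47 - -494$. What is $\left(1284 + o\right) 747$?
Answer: $1363275$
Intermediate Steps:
$o = 541$ ($o = 47 + 494 = 541$)
$\left(1284 + o\right) 747 = \left(1284 + 541\right) 747 = 1825 \cdot 747 = 1363275$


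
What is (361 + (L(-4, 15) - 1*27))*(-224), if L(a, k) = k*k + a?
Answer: -124320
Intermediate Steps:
L(a, k) = a + k² (L(a, k) = k² + a = a + k²)
(361 + (L(-4, 15) - 1*27))*(-224) = (361 + ((-4 + 15²) - 1*27))*(-224) = (361 + ((-4 + 225) - 27))*(-224) = (361 + (221 - 27))*(-224) = (361 + 194)*(-224) = 555*(-224) = -124320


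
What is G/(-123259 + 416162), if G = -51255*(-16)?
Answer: 820080/292903 ≈ 2.7998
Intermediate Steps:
G = 820080
G/(-123259 + 416162) = 820080/(-123259 + 416162) = 820080/292903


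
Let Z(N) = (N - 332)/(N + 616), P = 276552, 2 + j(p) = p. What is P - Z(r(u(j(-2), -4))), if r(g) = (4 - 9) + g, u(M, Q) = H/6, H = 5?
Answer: 1015224409/3671 ≈ 2.7655e+5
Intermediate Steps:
j(p) = -2 + p
u(M, Q) = ⅚ (u(M, Q) = 5/6 = 5*(⅙) = ⅚)
r(g) = -5 + g
Z(N) = (-332 + N)/(616 + N)
P - Z(r(u(j(-2), -4))) = 276552 - (-332 + (-5 + ⅚))/(616 + (-5 + ⅚)) = 276552 - (-332 - 25/6)/(616 - 25/6) = 276552 - (-2017)/(3671/6*6) = 276552 - 6*(-2017)/(3671*6) = 276552 - 1*(-2017/3671) = 276552 + 2017/3671 = 1015224409/3671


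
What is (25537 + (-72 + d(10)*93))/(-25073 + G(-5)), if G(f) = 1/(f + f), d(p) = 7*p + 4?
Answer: -323470/250731 ≈ -1.2901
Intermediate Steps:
d(p) = 4 + 7*p
G(f) = 1/(2*f)
(25537 + (-72 + d(10)*93))/(-25073 + G(-5)) = (25537 + (-72 + (4 + 7*10)*93))/(-25073 + (1/2)/(-5)) = (25537 + (-72 + (4 + 70)*93))/(-25073 + (1/2)*(-1/5)) = (25537 + (-72 + 74*93))/(-25073 - 1/10) = (25537 + (-72 + 6882))/(-250731/10) = (25537 + 6810)*(-10/250731) = 32347*(-10/250731) = -323470/250731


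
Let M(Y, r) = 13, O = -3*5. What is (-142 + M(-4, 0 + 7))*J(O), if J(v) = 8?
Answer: -1032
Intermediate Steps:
O = -15
(-142 + M(-4, 0 + 7))*J(O) = (-142 + 13)*8 = -129*8 = -1032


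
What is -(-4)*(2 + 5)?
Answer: 28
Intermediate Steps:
-(-4)*(2 + 5) = -(-4)*7 = -4*(-7) = 28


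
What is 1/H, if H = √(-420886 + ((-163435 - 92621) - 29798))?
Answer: -I*√176685/353370 ≈ -0.0011895*I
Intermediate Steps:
H = 2*I*√176685 (H = √(-420886 + (-256056 - 29798)) = √(-420886 - 285854) = √(-706740) = 2*I*√176685 ≈ 840.68*I)
1/H = 1/(2*I*√176685) = -I*√176685/353370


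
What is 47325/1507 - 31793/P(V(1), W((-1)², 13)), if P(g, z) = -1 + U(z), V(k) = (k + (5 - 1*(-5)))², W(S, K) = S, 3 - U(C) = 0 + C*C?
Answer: -47864726/1507 ≈ -31762.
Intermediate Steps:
U(C) = 3 - C² (U(C) = 3 - (0 + C*C) = 3 - (0 + C²) = 3 - C²)
V(k) = (10 + k)² (V(k) = (k + (5 + 5))² = (k + 10)² = (10 + k)²)
P(g, z) = 2 - z² (P(g, z) = -1 + (3 - z²) = 2 - z²)
47325/1507 - 31793/P(V(1), W((-1)², 13)) = 47325/1507 - 31793/(2 - ((-1)²)²) = 47325*(1/1507) - 31793/(2 - 1*1²) = 47325/1507 - 31793/(2 - 1*1) = 47325/1507 - 31793/(2 - 1) = 47325/1507 - 31793/1 = 47325/1507 - 31793*1 = 47325/1507 - 31793 = -47864726/1507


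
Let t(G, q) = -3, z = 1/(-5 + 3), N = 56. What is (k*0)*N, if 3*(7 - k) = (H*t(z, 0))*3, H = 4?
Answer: 0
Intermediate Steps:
z = -½ (z = 1/(-2) = -½ ≈ -0.50000)
k = 19 (k = 7 - 4*(-3)*3/3 = 7 - (-4)*3 = 7 - ⅓*(-36) = 7 + 12 = 19)
(k*0)*N = (19*0)*56 = 0*56 = 0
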